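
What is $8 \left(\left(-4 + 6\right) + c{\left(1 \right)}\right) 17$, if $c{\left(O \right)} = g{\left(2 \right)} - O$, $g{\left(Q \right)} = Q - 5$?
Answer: $-272$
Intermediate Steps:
$g{\left(Q \right)} = -5 + Q$
$c{\left(O \right)} = -3 - O$ ($c{\left(O \right)} = \left(-5 + 2\right) - O = -3 - O$)
$8 \left(\left(-4 + 6\right) + c{\left(1 \right)}\right) 17 = 8 \left(\left(-4 + 6\right) - 4\right) 17 = 8 \left(2 - 4\right) 17 = 8 \left(\left(-2\right) 17\right) = 8 \left(-34\right) = -272$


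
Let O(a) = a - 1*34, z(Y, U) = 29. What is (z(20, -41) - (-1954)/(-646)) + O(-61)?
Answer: -22295/323 ≈ -69.025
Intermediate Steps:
O(a) = -34 + a (O(a) = a - 34 = -34 + a)
(z(20, -41) - (-1954)/(-646)) + O(-61) = (29 - (-1954)/(-646)) + (-34 - 61) = (29 - (-1954)*(-1)/646) - 95 = (29 - 1*977/323) - 95 = (29 - 977/323) - 95 = 8390/323 - 95 = -22295/323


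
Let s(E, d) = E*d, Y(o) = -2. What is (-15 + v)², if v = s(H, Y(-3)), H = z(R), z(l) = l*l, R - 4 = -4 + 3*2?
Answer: 7569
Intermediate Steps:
R = 6 (R = 4 + (-4 + 3*2) = 4 + (-4 + 6) = 4 + 2 = 6)
z(l) = l²
H = 36 (H = 6² = 36)
v = -72 (v = 36*(-2) = -72)
(-15 + v)² = (-15 - 72)² = (-87)² = 7569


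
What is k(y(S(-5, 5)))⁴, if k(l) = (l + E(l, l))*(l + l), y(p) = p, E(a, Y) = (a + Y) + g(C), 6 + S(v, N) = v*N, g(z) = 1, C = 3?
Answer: 1058566308499456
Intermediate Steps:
S(v, N) = -6 + N*v (S(v, N) = -6 + v*N = -6 + N*v)
E(a, Y) = 1 + Y + a (E(a, Y) = (a + Y) + 1 = (Y + a) + 1 = 1 + Y + a)
k(l) = 2*l*(1 + 3*l) (k(l) = (l + (1 + l + l))*(l + l) = (l + (1 + 2*l))*(2*l) = (1 + 3*l)*(2*l) = 2*l*(1 + 3*l))
k(y(S(-5, 5)))⁴ = (2*(-6 + 5*(-5))*(1 + 3*(-6 + 5*(-5))))⁴ = (2*(-6 - 25)*(1 + 3*(-6 - 25)))⁴ = (2*(-31)*(1 + 3*(-31)))⁴ = (2*(-31)*(1 - 93))⁴ = (2*(-31)*(-92))⁴ = 5704⁴ = 1058566308499456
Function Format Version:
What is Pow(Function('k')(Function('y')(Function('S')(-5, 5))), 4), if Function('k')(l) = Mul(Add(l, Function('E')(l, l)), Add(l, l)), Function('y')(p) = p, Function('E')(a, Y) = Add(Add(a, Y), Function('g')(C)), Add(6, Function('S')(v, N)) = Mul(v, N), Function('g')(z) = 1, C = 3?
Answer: 1058566308499456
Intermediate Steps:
Function('S')(v, N) = Add(-6, Mul(N, v)) (Function('S')(v, N) = Add(-6, Mul(v, N)) = Add(-6, Mul(N, v)))
Function('E')(a, Y) = Add(1, Y, a) (Function('E')(a, Y) = Add(Add(a, Y), 1) = Add(Add(Y, a), 1) = Add(1, Y, a))
Function('k')(l) = Mul(2, l, Add(1, Mul(3, l))) (Function('k')(l) = Mul(Add(l, Add(1, l, l)), Add(l, l)) = Mul(Add(l, Add(1, Mul(2, l))), Mul(2, l)) = Mul(Add(1, Mul(3, l)), Mul(2, l)) = Mul(2, l, Add(1, Mul(3, l))))
Pow(Function('k')(Function('y')(Function('S')(-5, 5))), 4) = Pow(Mul(2, Add(-6, Mul(5, -5)), Add(1, Mul(3, Add(-6, Mul(5, -5))))), 4) = Pow(Mul(2, Add(-6, -25), Add(1, Mul(3, Add(-6, -25)))), 4) = Pow(Mul(2, -31, Add(1, Mul(3, -31))), 4) = Pow(Mul(2, -31, Add(1, -93)), 4) = Pow(Mul(2, -31, -92), 4) = Pow(5704, 4) = 1058566308499456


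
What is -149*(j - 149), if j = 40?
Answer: 16241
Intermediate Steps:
-149*(j - 149) = -149*(40 - 149) = -149*(-109) = 16241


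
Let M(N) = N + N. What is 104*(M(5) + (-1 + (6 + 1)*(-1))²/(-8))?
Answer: 208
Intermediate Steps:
M(N) = 2*N
104*(M(5) + (-1 + (6 + 1)*(-1))²/(-8)) = 104*(2*5 + (-1 + (6 + 1)*(-1))²/(-8)) = 104*(10 + (-1 + 7*(-1))²*(-⅛)) = 104*(10 + (-1 - 7)²*(-⅛)) = 104*(10 + (-8)²*(-⅛)) = 104*(10 + 64*(-⅛)) = 104*(10 - 8) = 104*2 = 208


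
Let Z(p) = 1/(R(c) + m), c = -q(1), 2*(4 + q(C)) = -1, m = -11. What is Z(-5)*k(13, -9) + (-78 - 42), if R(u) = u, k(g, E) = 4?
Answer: -1568/13 ≈ -120.62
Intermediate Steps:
q(C) = -9/2 (q(C) = -4 + (1/2)*(-1) = -4 - 1/2 = -9/2)
c = 9/2 (c = -1*(-9/2) = 9/2 ≈ 4.5000)
Z(p) = -2/13 (Z(p) = 1/(9/2 - 11) = 1/(-13/2) = -2/13)
Z(-5)*k(13, -9) + (-78 - 42) = -2/13*4 + (-78 - 42) = -8/13 - 120 = -1568/13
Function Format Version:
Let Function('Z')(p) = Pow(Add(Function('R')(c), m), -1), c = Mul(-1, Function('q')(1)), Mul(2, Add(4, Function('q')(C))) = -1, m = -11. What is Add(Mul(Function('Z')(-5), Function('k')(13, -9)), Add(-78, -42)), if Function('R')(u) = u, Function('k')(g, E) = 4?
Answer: Rational(-1568, 13) ≈ -120.62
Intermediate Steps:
Function('q')(C) = Rational(-9, 2) (Function('q')(C) = Add(-4, Mul(Rational(1, 2), -1)) = Add(-4, Rational(-1, 2)) = Rational(-9, 2))
c = Rational(9, 2) (c = Mul(-1, Rational(-9, 2)) = Rational(9, 2) ≈ 4.5000)
Function('Z')(p) = Rational(-2, 13) (Function('Z')(p) = Pow(Add(Rational(9, 2), -11), -1) = Pow(Rational(-13, 2), -1) = Rational(-2, 13))
Add(Mul(Function('Z')(-5), Function('k')(13, -9)), Add(-78, -42)) = Add(Mul(Rational(-2, 13), 4), Add(-78, -42)) = Add(Rational(-8, 13), -120) = Rational(-1568, 13)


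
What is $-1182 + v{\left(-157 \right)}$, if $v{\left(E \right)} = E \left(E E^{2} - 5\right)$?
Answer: $607572804$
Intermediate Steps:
$v{\left(E \right)} = E \left(-5 + E^{3}\right)$ ($v{\left(E \right)} = E \left(E^{3} - 5\right) = E \left(-5 + E^{3}\right)$)
$-1182 + v{\left(-157 \right)} = -1182 - 157 \left(-5 + \left(-157\right)^{3}\right) = -1182 - 157 \left(-5 - 3869893\right) = -1182 - -607573986 = -1182 + 607573986 = 607572804$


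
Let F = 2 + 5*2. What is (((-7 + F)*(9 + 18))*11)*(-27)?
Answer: -40095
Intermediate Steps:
F = 12 (F = 2 + 10 = 12)
(((-7 + F)*(9 + 18))*11)*(-27) = (((-7 + 12)*(9 + 18))*11)*(-27) = ((5*27)*11)*(-27) = (135*11)*(-27) = 1485*(-27) = -40095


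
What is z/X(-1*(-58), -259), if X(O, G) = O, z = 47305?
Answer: 47305/58 ≈ 815.60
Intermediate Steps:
z/X(-1*(-58), -259) = 47305/((-1*(-58))) = 47305/58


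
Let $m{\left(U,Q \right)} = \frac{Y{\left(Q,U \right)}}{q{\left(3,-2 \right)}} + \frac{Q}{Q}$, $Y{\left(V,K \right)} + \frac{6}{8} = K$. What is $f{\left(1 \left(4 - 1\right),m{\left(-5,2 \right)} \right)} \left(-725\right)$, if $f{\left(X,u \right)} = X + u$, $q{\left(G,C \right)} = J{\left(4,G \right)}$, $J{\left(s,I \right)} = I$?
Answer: $- \frac{18125}{12} \approx -1510.4$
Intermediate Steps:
$q{\left(G,C \right)} = G$
$Y{\left(V,K \right)} = - \frac{3}{4} + K$
$m{\left(U,Q \right)} = \frac{3}{4} + \frac{U}{3}$ ($m{\left(U,Q \right)} = \frac{- \frac{3}{4} + U}{3} + \frac{Q}{Q} = \left(- \frac{3}{4} + U\right) \frac{1}{3} + 1 = \left(- \frac{1}{4} + \frac{U}{3}\right) + 1 = \frac{3}{4} + \frac{U}{3}$)
$f{\left(1 \left(4 - 1\right),m{\left(-5,2 \right)} \right)} \left(-725\right) = \left(1 \left(4 - 1\right) + \left(\frac{3}{4} + \frac{1}{3} \left(-5\right)\right)\right) \left(-725\right) = \left(1 \cdot 3 + \left(\frac{3}{4} - \frac{5}{3}\right)\right) \left(-725\right) = \left(3 - \frac{11}{12}\right) \left(-725\right) = \frac{25}{12} \left(-725\right) = - \frac{18125}{12}$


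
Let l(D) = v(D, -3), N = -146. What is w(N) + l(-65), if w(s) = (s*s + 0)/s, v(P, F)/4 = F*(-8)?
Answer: -50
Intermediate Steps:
v(P, F) = -32*F (v(P, F) = 4*(F*(-8)) = 4*(-8*F) = -32*F)
l(D) = 96 (l(D) = -32*(-3) = 96)
w(s) = s (w(s) = (s**2 + 0)/s = s**2/s = s)
w(N) + l(-65) = -146 + 96 = -50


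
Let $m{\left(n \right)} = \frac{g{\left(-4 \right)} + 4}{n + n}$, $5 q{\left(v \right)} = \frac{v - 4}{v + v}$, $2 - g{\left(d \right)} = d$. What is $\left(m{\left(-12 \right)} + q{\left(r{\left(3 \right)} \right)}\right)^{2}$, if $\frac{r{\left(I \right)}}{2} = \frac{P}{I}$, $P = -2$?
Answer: $\frac{1}{3600} \approx 0.00027778$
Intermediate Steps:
$r{\left(I \right)} = - \frac{4}{I}$ ($r{\left(I \right)} = 2 \left(- \frac{2}{I}\right) = - \frac{4}{I}$)
$g{\left(d \right)} = 2 - d$
$q{\left(v \right)} = \frac{-4 + v}{10 v}$ ($q{\left(v \right)} = \frac{\left(v - 4\right) \frac{1}{v + v}}{5} = \frac{\left(-4 + v\right) \frac{1}{2 v}}{5} = \frac{\frac{1}{2} \frac{1}{v} \left(-4 + v\right)}{5} = \frac{-4 + v}{10 v}$)
$m{\left(n \right)} = \frac{5}{n}$ ($m{\left(n \right)} = \frac{\left(2 - -4\right) + 4}{n + n} = \frac{\left(2 + 4\right) + 4}{2 n} = \left(6 + 4\right) \frac{1}{2 n} = 10 \frac{1}{2 n} = \frac{5}{n}$)
$\left(m{\left(-12 \right)} + q{\left(r{\left(3 \right)} \right)}\right)^{2} = \left(\frac{5}{-12} + \frac{-4 - \frac{4}{3}}{10 \left(- \frac{4}{3}\right)}\right)^{2} = \left(5 \left(- \frac{1}{12}\right) + \frac{-4 - \frac{4}{3}}{10 \left(\left(-4\right) \frac{1}{3}\right)}\right)^{2} = \left(- \frac{5}{12} + \frac{-4 - \frac{4}{3}}{10 \left(- \frac{4}{3}\right)}\right)^{2} = \left(- \frac{5}{12} + \frac{1}{10} \left(- \frac{3}{4}\right) \left(- \frac{16}{3}\right)\right)^{2} = \left(- \frac{5}{12} + \frac{2}{5}\right)^{2} = \left(- \frac{1}{60}\right)^{2} = \frac{1}{3600}$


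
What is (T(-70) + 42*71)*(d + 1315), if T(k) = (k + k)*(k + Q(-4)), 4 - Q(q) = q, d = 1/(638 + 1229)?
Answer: 28631446172/1867 ≈ 1.5336e+7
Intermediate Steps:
d = 1/1867 ≈ 0.00053562
Q(q) = 4 - q
T(k) = 2*k*(8 + k) (T(k) = (k + k)*(k + (4 - 1*(-4))) = (2*k)*(k + (4 + 4)) = (2*k)*(k + 8) = (2*k)*(8 + k) = 2*k*(8 + k))
(T(-70) + 42*71)*(d + 1315) = (2*(-70)*(8 - 70) + 42*71)*(1/1867 + 1315) = (2*(-70)*(-62) + 2982)*(2455106/1867) = (8680 + 2982)*(2455106/1867) = 11662*(2455106/1867) = 28631446172/1867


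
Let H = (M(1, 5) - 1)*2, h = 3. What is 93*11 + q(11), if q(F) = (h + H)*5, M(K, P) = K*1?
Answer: 1038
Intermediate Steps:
M(K, P) = K
H = 0 (H = (1 - 1)*2 = 0*2 = 0)
q(F) = 15 (q(F) = (3 + 0)*5 = 3*5 = 15)
93*11 + q(11) = 93*11 + 15 = 1023 + 15 = 1038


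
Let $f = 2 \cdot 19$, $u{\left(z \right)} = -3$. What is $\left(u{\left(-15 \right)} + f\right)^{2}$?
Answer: $1225$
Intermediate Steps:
$f = 38$
$\left(u{\left(-15 \right)} + f\right)^{2} = \left(-3 + 38\right)^{2} = 35^{2} = 1225$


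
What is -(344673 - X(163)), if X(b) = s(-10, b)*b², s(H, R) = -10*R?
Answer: -43652143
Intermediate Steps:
X(b) = -10*b³ (X(b) = (-10*b)*b² = -10*b³)
-(344673 - X(163)) = -(344673 - (-10)*163³) = -(344673 - (-10)*4330747) = -(344673 - 1*(-43307470)) = -(344673 + 43307470) = -1*43652143 = -43652143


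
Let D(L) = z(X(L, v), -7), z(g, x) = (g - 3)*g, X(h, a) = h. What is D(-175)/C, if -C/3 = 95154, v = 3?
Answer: -15575/142731 ≈ -0.10912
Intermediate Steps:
z(g, x) = g*(-3 + g) (z(g, x) = (-3 + g)*g = g*(-3 + g))
D(L) = L*(-3 + L)
C = -285462 (C = -3*95154 = -285462)
D(-175)/C = -175*(-3 - 175)/(-285462) = -175*(-178)*(-1/285462) = 31150*(-1/285462) = -15575/142731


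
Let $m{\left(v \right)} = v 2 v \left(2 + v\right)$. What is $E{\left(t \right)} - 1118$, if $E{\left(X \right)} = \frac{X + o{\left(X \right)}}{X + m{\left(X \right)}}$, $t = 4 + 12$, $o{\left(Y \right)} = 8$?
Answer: $- \frac{1290169}{1154} \approx -1118.0$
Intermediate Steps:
$m{\left(v \right)} = 2 v^{2} \left(2 + v\right)$ ($m{\left(v \right)} = 2 v v \left(2 + v\right) = 2 v^{2} \left(2 + v\right)$)
$t = 16$
$E{\left(X \right)} = \frac{8 + X}{X + 2 X^{2} \left(2 + X\right)}$ ($E{\left(X \right)} = \frac{X + 8}{X + 2 X^{2} \left(2 + X\right)} = \frac{8 + X}{X + 2 X^{2} \left(2 + X\right)}$)
$E{\left(t \right)} - 1118 = \frac{8 + 16}{16 \left(1 + 2 \cdot 16 \left(2 + 16\right)\right)} - 1118 = \frac{1}{16} \frac{1}{1 + 2 \cdot 16 \cdot 18} \cdot 24 - 1118 = \frac{1}{16} \frac{1}{1 + 576} \cdot 24 - 1118 = \frac{1}{16} \cdot \frac{1}{577} \cdot 24 - 1118 = \frac{3}{1154} - 1118 = - \frac{1290169}{1154}$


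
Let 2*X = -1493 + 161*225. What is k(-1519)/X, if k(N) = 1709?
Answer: 1709/17366 ≈ 0.098411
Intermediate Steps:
X = 17366 (X = (-1493 + 161*225)/2 = (-1493 + 36225)/2 = (1/2)*34732 = 17366)
k(-1519)/X = 1709/17366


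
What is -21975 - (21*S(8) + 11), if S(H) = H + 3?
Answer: -22217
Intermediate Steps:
S(H) = 3 + H
-21975 - (21*S(8) + 11) = -21975 - (21*(3 + 8) + 11) = -21975 - (21*11 + 11) = -21975 - (231 + 11) = -21975 - 1*242 = -21975 - 242 = -22217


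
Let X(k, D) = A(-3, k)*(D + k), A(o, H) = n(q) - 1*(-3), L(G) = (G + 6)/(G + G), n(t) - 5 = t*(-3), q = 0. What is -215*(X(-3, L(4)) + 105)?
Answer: -19565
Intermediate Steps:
n(t) = 5 - 3*t (n(t) = 5 + t*(-3) = 5 - 3*t)
L(G) = (6 + G)/(2*G) (L(G) = (6 + G)/((2*G)) = (6 + G)*(1/(2*G)) = (6 + G)/(2*G))
A(o, H) = 8 (A(o, H) = (5 - 3*0) - 1*(-3) = (5 + 0) + 3 = 5 + 3 = 8)
X(k, D) = 8*D + 8*k (X(k, D) = 8*(D + k) = 8*D + 8*k)
-215*(X(-3, L(4)) + 105) = -215*((8*((½)*(6 + 4)/4) + 8*(-3)) + 105) = -215*((8*((½)*(¼)*10) - 24) + 105) = -215*((8*(5/4) - 24) + 105) = -215*((10 - 24) + 105) = -215*(-14 + 105) = -215*91 = -19565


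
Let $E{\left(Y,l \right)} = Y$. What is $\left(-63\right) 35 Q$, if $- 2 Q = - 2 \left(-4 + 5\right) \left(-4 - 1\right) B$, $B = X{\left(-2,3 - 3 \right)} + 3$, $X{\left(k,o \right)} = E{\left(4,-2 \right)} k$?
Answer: $-55125$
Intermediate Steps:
$X{\left(k,o \right)} = 4 k$
$B = -5$ ($B = 4 \left(-2\right) + 3 = -8 + 3 = -5$)
$Q = 25$ ($Q = - \frac{- 2 \left(-4 + 5\right) \left(-4 - 1\right) \left(-5\right)}{2} = - \frac{- 2 \cdot 1 \left(-5\right) \left(-5\right)}{2} = - \frac{\left(-2\right) \left(-5\right) \left(-5\right)}{2} = - \frac{10 \left(-5\right)}{2} = \left(- \frac{1}{2}\right) \left(-50\right) = 25$)
$\left(-63\right) 35 Q = \left(-63\right) 35 \cdot 25 = \left(-2205\right) 25 = -55125$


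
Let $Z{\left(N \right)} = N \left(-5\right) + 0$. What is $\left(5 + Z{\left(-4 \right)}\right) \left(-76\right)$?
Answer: $-1900$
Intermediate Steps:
$Z{\left(N \right)} = - 5 N$ ($Z{\left(N \right)} = - 5 N + 0 = - 5 N$)
$\left(5 + Z{\left(-4 \right)}\right) \left(-76\right) = \left(5 - -20\right) \left(-76\right) = \left(5 + 20\right) \left(-76\right) = 25 \left(-76\right) = -1900$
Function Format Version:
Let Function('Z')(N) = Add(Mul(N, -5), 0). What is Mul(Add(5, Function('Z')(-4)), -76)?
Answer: -1900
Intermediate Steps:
Function('Z')(N) = Mul(-5, N) (Function('Z')(N) = Add(Mul(-5, N), 0) = Mul(-5, N))
Mul(Add(5, Function('Z')(-4)), -76) = Mul(Add(5, Mul(-5, -4)), -76) = Mul(Add(5, 20), -76) = Mul(25, -76) = -1900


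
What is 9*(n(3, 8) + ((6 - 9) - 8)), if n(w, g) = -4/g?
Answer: -207/2 ≈ -103.50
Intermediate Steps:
9*(n(3, 8) + ((6 - 9) - 8)) = 9*(-4/8 + ((6 - 9) - 8)) = 9*(-4*1/8 + (-3 - 8)) = 9*(-1/2 - 11) = 9*(-23/2) = -207/2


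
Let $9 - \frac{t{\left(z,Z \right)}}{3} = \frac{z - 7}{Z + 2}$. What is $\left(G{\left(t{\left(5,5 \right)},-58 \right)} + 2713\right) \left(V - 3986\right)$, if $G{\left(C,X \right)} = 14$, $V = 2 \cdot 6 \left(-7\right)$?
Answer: $-11098890$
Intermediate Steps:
$t{\left(z,Z \right)} = 27 - \frac{3 \left(-7 + z\right)}{2 + Z}$ ($t{\left(z,Z \right)} = 27 - 3 \frac{z - 7}{Z + 2} = 27 - 3 \frac{-7 + z}{2 + Z} = 27 - \frac{3 \left(-7 + z\right)}{2 + Z}$)
$V = -84$ ($V = 12 \left(-7\right) = -84$)
$\left(G{\left(t{\left(5,5 \right)},-58 \right)} + 2713\right) \left(V - 3986\right) = \left(14 + 2713\right) \left(-84 - 3986\right) = 2727 \left(-4070\right) = -11098890$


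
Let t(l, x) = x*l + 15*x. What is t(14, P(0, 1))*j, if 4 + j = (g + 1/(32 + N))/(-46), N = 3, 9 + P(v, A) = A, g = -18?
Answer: 674076/805 ≈ 837.36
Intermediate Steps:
P(v, A) = -9 + A
t(l, x) = 15*x + l*x (t(l, x) = l*x + 15*x = 15*x + l*x)
j = -5811/1610 (j = -4 + (-18 + 1/(32 + 3))/(-46) = -4 - (-18 + 1/35)/46 = -4 - 1/46*(-629/35) = -4 + 629/1610 = -5811/1610 ≈ -3.6093)
t(14, P(0, 1))*j = ((-9 + 1)*(15 + 14))*(-5811/1610) = -8*29*(-5811/1610) = -232*(-5811/1610) = 674076/805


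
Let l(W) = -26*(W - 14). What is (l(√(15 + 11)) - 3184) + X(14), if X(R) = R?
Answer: -2806 - 26*√26 ≈ -2938.6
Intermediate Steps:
l(W) = 364 - 26*W (l(W) = -26*(-14 + W) = 364 - 26*W)
(l(√(15 + 11)) - 3184) + X(14) = ((364 - 26*√(15 + 11)) - 3184) + 14 = ((364 - 26*√26) - 3184) + 14 = (-2820 - 26*√26) + 14 = -2806 - 26*√26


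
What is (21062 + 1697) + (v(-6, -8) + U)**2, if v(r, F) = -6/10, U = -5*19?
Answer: 797459/25 ≈ 31898.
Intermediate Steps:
U = -95
v(r, F) = -3/5 (v(r, F) = -6*1/10 = -3/5)
(21062 + 1697) + (v(-6, -8) + U)**2 = (21062 + 1697) + (-3/5 - 95)**2 = 22759 + (-478/5)**2 = 22759 + 228484/25 = 797459/25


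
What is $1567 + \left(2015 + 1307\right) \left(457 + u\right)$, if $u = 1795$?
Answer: $7482711$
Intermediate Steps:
$1567 + \left(2015 + 1307\right) \left(457 + u\right) = 1567 + \left(2015 + 1307\right) \left(457 + 1795\right) = 1567 + 3322 \cdot 2252 = 1567 + 7481144 = 7482711$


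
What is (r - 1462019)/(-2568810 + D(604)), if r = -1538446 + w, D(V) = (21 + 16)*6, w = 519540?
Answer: 826975/856196 ≈ 0.96587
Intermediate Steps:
D(V) = 222 (D(V) = 37*6 = 222)
r = -1018906 (r = -1538446 + 519540 = -1018906)
(r - 1462019)/(-2568810 + D(604)) = (-1018906 - 1462019)/(-2568810 + 222) = -2480925/(-2568588) = -2480925*(-1/2568588) = 826975/856196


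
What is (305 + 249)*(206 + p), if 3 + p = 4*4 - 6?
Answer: 118002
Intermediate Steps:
p = 7 (p = -3 + (4*4 - 6) = -3 + (16 - 6) = -3 + 10 = 7)
(305 + 249)*(206 + p) = (305 + 249)*(206 + 7) = 554*213 = 118002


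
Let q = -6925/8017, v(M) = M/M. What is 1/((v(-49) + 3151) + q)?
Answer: 8017/25262659 ≈ 0.00031735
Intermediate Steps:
v(M) = 1
q = -6925/8017 (q = -6925*1/8017 = -6925/8017 ≈ -0.86379)
1/((v(-49) + 3151) + q) = 1/((1 + 3151) - 6925/8017) = 1/(3152 - 6925/8017) = 1/(25262659/8017) = 8017/25262659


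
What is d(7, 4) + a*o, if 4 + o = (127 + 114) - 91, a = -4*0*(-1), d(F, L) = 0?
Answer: 0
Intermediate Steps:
a = 0 (a = 0*(-1) = 0)
o = 146 (o = -4 + ((127 + 114) - 91) = -4 + (241 - 91) = -4 + 150 = 146)
d(7, 4) + a*o = 0 + 0*146 = 0 + 0 = 0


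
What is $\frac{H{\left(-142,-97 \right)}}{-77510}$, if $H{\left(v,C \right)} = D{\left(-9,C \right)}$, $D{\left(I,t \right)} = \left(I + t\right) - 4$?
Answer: $\frac{11}{7751} \approx 0.0014192$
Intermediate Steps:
$D{\left(I,t \right)} = -4 + I + t$
$H{\left(v,C \right)} = -13 + C$ ($H{\left(v,C \right)} = -4 - 9 + C = -13 + C$)
$\frac{H{\left(-142,-97 \right)}}{-77510} = \frac{-13 - 97}{-77510} = \left(-110\right) \left(- \frac{1}{77510}\right) = \frac{11}{7751}$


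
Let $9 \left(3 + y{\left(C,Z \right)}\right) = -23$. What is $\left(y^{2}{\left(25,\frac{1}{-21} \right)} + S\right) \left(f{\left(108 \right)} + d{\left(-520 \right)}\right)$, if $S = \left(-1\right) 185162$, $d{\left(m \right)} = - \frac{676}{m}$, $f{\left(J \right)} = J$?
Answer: $- \frac{8195107423}{405} \approx -2.0235 \cdot 10^{7}$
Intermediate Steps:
$y{\left(C,Z \right)} = - \frac{50}{9}$ ($y{\left(C,Z \right)} = -3 + \frac{1}{9} \left(-23\right) = -3 - \frac{23}{9} = - \frac{50}{9}$)
$S = -185162$
$\left(y^{2}{\left(25,\frac{1}{-21} \right)} + S\right) \left(f{\left(108 \right)} + d{\left(-520 \right)}\right) = \left(\left(- \frac{50}{9}\right)^{2} - 185162\right) \left(108 - \frac{676}{-520}\right) = \left(\frac{2500}{81} - 185162\right) \left(108 - - \frac{13}{10}\right) = - \frac{14995622 \left(108 + \frac{13}{10}\right)}{81} = \left(- \frac{14995622}{81}\right) \frac{1093}{10} = - \frac{8195107423}{405}$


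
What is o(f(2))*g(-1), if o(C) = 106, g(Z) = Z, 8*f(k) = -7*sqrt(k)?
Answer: -106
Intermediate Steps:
f(k) = -7*sqrt(k)/8 (f(k) = (-7*sqrt(k))/8 = -7*sqrt(k)/8)
o(f(2))*g(-1) = 106*(-1) = -106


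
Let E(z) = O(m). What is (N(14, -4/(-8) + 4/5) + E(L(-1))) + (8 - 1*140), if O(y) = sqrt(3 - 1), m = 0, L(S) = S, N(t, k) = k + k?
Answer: -647/5 + sqrt(2) ≈ -127.99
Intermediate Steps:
N(t, k) = 2*k
O(y) = sqrt(2)
E(z) = sqrt(2)
(N(14, -4/(-8) + 4/5) + E(L(-1))) + (8 - 1*140) = (2*(-4/(-8) + 4/5) + sqrt(2)) + (8 - 1*140) = (2*(-4*(-1/8) + 4*(1/5)) + sqrt(2)) + (8 - 140) = (2*(1/2 + 4/5) + sqrt(2)) - 132 = (2*(13/10) + sqrt(2)) - 132 = (13/5 + sqrt(2)) - 132 = -647/5 + sqrt(2)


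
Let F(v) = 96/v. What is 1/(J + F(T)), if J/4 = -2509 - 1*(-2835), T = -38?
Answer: 19/24728 ≈ 0.00076836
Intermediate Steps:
J = 1304 (J = 4*(-2509 - 1*(-2835)) = 4*(-2509 + 2835) = 4*326 = 1304)
1/(J + F(T)) = 1/(1304 + 96/(-38)) = 1/(1304 + 96*(-1/38)) = 1/(1304 - 48/19) = 1/(24728/19) = 19/24728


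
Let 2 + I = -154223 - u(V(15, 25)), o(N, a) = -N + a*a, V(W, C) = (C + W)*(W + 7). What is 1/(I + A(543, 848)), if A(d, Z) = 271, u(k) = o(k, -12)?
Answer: -1/153218 ≈ -6.5267e-6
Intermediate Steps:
V(W, C) = (7 + W)*(C + W) (V(W, C) = (C + W)*(7 + W) = (7 + W)*(C + W))
o(N, a) = a**2 - N (o(N, a) = -N + a**2 = a**2 - N)
u(k) = 144 - k (u(k) = (-12)**2 - k = 144 - k)
I = -153489 (I = -2 + (-154223 - (144 - (15**2 + 7*25 + 7*15 + 25*15))) = -2 + (-154223 - (144 - (225 + 175 + 105 + 375))) = -2 + (-154223 - (144 - 1*880)) = -2 + (-154223 - (144 - 880)) = -2 + (-154223 - 1*(-736)) = -2 + (-154223 + 736) = -2 - 153487 = -153489)
1/(I + A(543, 848)) = 1/(-153489 + 271) = 1/(-153218) = -1/153218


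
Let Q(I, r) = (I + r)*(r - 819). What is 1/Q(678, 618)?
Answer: -1/260496 ≈ -3.8388e-6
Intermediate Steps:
Q(I, r) = (-819 + r)*(I + r) (Q(I, r) = (I + r)*(-819 + r) = (-819 + r)*(I + r))
1/Q(678, 618) = 1/(618² - 819*678 - 819*618 + 678*618) = 1/(381924 - 555282 - 506142 + 419004) = 1/(-260496) = -1/260496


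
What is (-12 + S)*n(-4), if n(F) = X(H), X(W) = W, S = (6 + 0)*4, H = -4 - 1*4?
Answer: -96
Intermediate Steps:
H = -8 (H = -4 - 4 = -8)
S = 24 (S = 6*4 = 24)
n(F) = -8
(-12 + S)*n(-4) = (-12 + 24)*(-8) = 12*(-8) = -96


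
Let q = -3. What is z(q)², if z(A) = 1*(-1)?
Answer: 1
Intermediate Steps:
z(A) = -1
z(q)² = (-1)² = 1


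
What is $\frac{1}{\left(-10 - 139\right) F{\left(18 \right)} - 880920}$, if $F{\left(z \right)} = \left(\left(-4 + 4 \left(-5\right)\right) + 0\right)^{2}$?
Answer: $- \frac{1}{966744} \approx -1.0344 \cdot 10^{-6}$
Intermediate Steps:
$F{\left(z \right)} = 576$ ($F{\left(z \right)} = \left(\left(-4 - 20\right) + 0\right)^{2} = \left(-24 + 0\right)^{2} = \left(-24\right)^{2} = 576$)
$\frac{1}{\left(-10 - 139\right) F{\left(18 \right)} - 880920} = \frac{1}{\left(-10 - 139\right) 576 - 880920} = \frac{1}{\left(-149\right) 576 - 880920} = \frac{1}{-85824 - 880920} = \frac{1}{-966744} = - \frac{1}{966744}$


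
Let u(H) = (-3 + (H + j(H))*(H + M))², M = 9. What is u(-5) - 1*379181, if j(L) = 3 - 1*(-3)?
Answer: -379180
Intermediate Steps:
j(L) = 6 (j(L) = 3 + 3 = 6)
u(H) = (-3 + (6 + H)*(9 + H))² (u(H) = (-3 + (H + 6)*(H + 9))² = (-3 + (6 + H)*(9 + H))²)
u(-5) - 1*379181 = (51 + (-5)² + 15*(-5))² - 1*379181 = (51 + 25 - 75)² - 379181 = 1² - 379181 = 1 - 379181 = -379180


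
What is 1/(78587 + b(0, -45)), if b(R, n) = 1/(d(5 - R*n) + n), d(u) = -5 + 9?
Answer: 41/3222066 ≈ 1.2725e-5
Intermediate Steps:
d(u) = 4
b(R, n) = 1/(4 + n)
1/(78587 + b(0, -45)) = 1/(78587 + 1/(4 - 45)) = 1/(78587 + 1/(-41)) = 1/(78587 - 1/41) = 1/(3222066/41) = 41/3222066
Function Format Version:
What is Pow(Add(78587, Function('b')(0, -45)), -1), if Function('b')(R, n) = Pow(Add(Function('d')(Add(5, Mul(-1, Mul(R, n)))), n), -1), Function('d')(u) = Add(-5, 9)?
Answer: Rational(41, 3222066) ≈ 1.2725e-5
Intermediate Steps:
Function('d')(u) = 4
Function('b')(R, n) = Pow(Add(4, n), -1)
Pow(Add(78587, Function('b')(0, -45)), -1) = Pow(Add(78587, Pow(Add(4, -45), -1)), -1) = Pow(Add(78587, Pow(-41, -1)), -1) = Pow(Add(78587, Rational(-1, 41)), -1) = Pow(Rational(3222066, 41), -1) = Rational(41, 3222066)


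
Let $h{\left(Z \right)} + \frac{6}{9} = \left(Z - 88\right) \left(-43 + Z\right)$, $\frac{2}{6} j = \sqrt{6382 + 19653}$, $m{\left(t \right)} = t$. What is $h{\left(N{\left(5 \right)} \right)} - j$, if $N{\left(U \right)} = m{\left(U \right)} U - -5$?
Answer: $\frac{2260}{3} - 3 \sqrt{26035} \approx 269.27$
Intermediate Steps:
$j = 3 \sqrt{26035}$ ($j = 3 \sqrt{6382 + 19653} = 3 \sqrt{26035} \approx 484.06$)
$N{\left(U \right)} = 5 + U^{2}$ ($N{\left(U \right)} = U U - -5 = U^{2} + \left(-2 + 7\right) = U^{2} + 5 = 5 + U^{2}$)
$h{\left(Z \right)} = - \frac{2}{3} + \left(-88 + Z\right) \left(-43 + Z\right)$ ($h{\left(Z \right)} = - \frac{2}{3} + \left(Z - 88\right) \left(-43 + Z\right) = - \frac{2}{3} + \left(-88 + Z\right) \left(-43 + Z\right)$)
$h{\left(N{\left(5 \right)} \right)} - j = \left(\frac{11350}{3} + \left(5 + 5^{2}\right)^{2} - 131 \left(5 + 5^{2}\right)\right) - 3 \sqrt{26035} = \left(\frac{11350}{3} + \left(5 + 25\right)^{2} - 131 \left(5 + 25\right)\right) - 3 \sqrt{26035} = \left(\frac{11350}{3} + 30^{2} - 3930\right) - 3 \sqrt{26035} = \left(\frac{11350}{3} + 900 - 3930\right) - 3 \sqrt{26035} = \frac{2260}{3} - 3 \sqrt{26035}$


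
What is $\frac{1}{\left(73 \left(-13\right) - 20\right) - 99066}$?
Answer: $- \frac{1}{100035} \approx -9.9965 \cdot 10^{-6}$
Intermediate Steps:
$\frac{1}{\left(73 \left(-13\right) - 20\right) - 99066} = \frac{1}{\left(-949 - 20\right) - 99066} = \frac{1}{-969 - 99066} = \frac{1}{-100035} = - \frac{1}{100035}$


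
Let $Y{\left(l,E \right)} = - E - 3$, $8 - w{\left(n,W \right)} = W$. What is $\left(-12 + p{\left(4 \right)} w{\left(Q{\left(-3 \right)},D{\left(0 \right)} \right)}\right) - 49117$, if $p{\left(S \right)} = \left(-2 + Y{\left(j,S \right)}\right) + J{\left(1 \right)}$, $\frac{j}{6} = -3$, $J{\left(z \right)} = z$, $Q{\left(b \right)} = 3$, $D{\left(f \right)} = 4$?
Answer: $-49161$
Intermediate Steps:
$j = -18$ ($j = 6 \left(-3\right) = -18$)
$w{\left(n,W \right)} = 8 - W$
$Y{\left(l,E \right)} = -3 - E$
$p{\left(S \right)} = -4 - S$ ($p{\left(S \right)} = \left(-2 - \left(3 + S\right)\right) + 1 = \left(-5 - S\right) + 1 = -4 - S$)
$\left(-12 + p{\left(4 \right)} w{\left(Q{\left(-3 \right)},D{\left(0 \right)} \right)}\right) - 49117 = \left(-12 + \left(-4 - 4\right) \left(8 - 4\right)\right) - 49117 = \left(-12 - 32\right) - 49117 = -44 - 49117 = -49161$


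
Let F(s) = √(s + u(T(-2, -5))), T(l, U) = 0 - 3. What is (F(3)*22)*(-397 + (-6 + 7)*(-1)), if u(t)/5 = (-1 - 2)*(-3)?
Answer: -35024*√3 ≈ -60663.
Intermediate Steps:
T(l, U) = -3
u(t) = 45 (u(t) = 5*((-1 - 2)*(-3)) = 5*(-3*(-3)) = 5*9 = 45)
F(s) = √(45 + s) (F(s) = √(s + 45) = √(45 + s))
(F(3)*22)*(-397 + (-6 + 7)*(-1)) = (√(45 + 3)*22)*(-397 + (-6 + 7)*(-1)) = (√48*22)*(-397 + 1*(-1)) = ((4*√3)*22)*(-397 - 1) = (88*√3)*(-398) = -35024*√3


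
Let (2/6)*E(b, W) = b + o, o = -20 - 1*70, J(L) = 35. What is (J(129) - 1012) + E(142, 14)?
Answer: -821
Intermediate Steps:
o = -90 (o = -20 - 70 = -90)
E(b, W) = -270 + 3*b (E(b, W) = 3*(b - 90) = 3*(-90 + b) = -270 + 3*b)
(J(129) - 1012) + E(142, 14) = (35 - 1012) + (-270 + 3*142) = -977 + (-270 + 426) = -977 + 156 = -821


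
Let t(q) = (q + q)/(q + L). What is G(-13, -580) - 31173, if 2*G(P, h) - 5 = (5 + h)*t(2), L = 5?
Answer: -438687/14 ≈ -31335.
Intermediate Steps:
t(q) = 2*q/(5 + q) (t(q) = (q + q)/(q + 5) = (2*q)/(5 + q) = 2*q/(5 + q))
G(P, h) = 55/14 + 2*h/7 (G(P, h) = 5/2 + ((5 + h)*(2*2/(5 + 2)))/2 = 5/2 + ((5 + h)*(2*2/7))/2 = 5/2 + ((5 + h)*(2*2*(⅐)))/2 = 5/2 + ((5 + h)*(4/7))/2 = 5/2 + (20/7 + 4*h/7)/2 = 5/2 + (10/7 + 2*h/7) = 55/14 + 2*h/7)
G(-13, -580) - 31173 = (55/14 + (2/7)*(-580)) - 31173 = (55/14 - 1160/7) - 31173 = -2265/14 - 31173 = -438687/14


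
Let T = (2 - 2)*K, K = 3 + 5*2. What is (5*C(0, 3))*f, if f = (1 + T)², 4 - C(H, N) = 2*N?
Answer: -10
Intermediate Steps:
C(H, N) = 4 - 2*N
K = 13 (K = 3 + 10 = 13)
T = 0 (T = (2 - 2)*13 = 0*13 = 0)
f = 1 (f = (1 + 0)² = 1² = 1)
(5*C(0, 3))*f = (5*(4 - 2*3))*1 = (5*(4 - 6))*1 = (5*(-2))*1 = -10*1 = -10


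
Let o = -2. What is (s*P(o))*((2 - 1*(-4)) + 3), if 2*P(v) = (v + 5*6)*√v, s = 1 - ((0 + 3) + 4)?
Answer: -756*I*√2 ≈ -1069.1*I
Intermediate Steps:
s = -6 (s = 1 - (3 + 4) = 1 - 1*7 = 1 - 7 = -6)
P(v) = √v*(30 + v)/2 (P(v) = ((v + 5*6)*√v)/2 = ((v + 30)*√v)/2 = ((30 + v)*√v)/2 = (√v*(30 + v))/2 = √v*(30 + v)/2)
(s*P(o))*((2 - 1*(-4)) + 3) = (-3*√(-2)*(30 - 2))*((2 - 1*(-4)) + 3) = (-3*I*√2*28)*((2 + 4) + 3) = (-84*I*√2)*(6 + 3) = -84*I*√2*9 = -756*I*√2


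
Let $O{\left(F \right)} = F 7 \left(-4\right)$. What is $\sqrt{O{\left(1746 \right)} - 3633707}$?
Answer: $7 i \sqrt{75155} \approx 1919.0 i$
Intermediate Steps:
$O{\left(F \right)} = - 28 F$ ($O{\left(F \right)} = 7 F \left(-4\right) = - 28 F$)
$\sqrt{O{\left(1746 \right)} - 3633707} = \sqrt{\left(-28\right) 1746 - 3633707} = \sqrt{-48888 - 3633707} = \sqrt{-3682595} = 7 i \sqrt{75155}$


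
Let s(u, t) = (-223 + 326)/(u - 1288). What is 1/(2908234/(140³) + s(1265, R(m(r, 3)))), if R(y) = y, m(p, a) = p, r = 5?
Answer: -4508000/15410187 ≈ -0.29253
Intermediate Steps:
s(u, t) = 103/(-1288 + u)
1/(2908234/(140³) + s(1265, R(m(r, 3)))) = 1/(2908234/(140³) + 103/(-1288 + 1265)) = 1/(2908234/2744000 + 103/(-23)) = 1/(2908234*(1/2744000) + 103*(-1/23)) = 1/(207731/196000 - 103/23) = 1/(-15410187/4508000) = -4508000/15410187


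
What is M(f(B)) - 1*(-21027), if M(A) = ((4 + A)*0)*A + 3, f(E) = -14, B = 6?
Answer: 21030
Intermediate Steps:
M(A) = 3 (M(A) = 0*A + 3 = 0 + 3 = 3)
M(f(B)) - 1*(-21027) = 3 - 1*(-21027) = 3 + 21027 = 21030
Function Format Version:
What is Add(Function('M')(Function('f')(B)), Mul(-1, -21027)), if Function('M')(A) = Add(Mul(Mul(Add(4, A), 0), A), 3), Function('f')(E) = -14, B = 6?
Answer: 21030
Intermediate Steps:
Function('M')(A) = 3 (Function('M')(A) = Add(Mul(0, A), 3) = Add(0, 3) = 3)
Add(Function('M')(Function('f')(B)), Mul(-1, -21027)) = Add(3, Mul(-1, -21027)) = Add(3, 21027) = 21030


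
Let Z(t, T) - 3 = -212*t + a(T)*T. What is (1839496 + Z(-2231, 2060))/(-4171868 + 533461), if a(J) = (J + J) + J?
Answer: -15043271/3638407 ≈ -4.1346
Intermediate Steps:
a(J) = 3*J (a(J) = 2*J + J = 3*J)
Z(t, T) = 3 - 212*t + 3*T² (Z(t, T) = 3 + (-212*t + (3*T)*T) = 3 + (-212*t + 3*T²) = 3 - 212*t + 3*T²)
(1839496 + Z(-2231, 2060))/(-4171868 + 533461) = (1839496 + (3 - 212*(-2231) + 3*2060²))/(-4171868 + 533461) = (1839496 + (3 + 472972 + 3*4243600))/(-3638407) = (1839496 + (3 + 472972 + 12730800))*(-1/3638407) = (1839496 + 13203775)*(-1/3638407) = 15043271*(-1/3638407) = -15043271/3638407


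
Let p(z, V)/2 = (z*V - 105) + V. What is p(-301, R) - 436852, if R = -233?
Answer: -297262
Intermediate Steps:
p(z, V) = -210 + 2*V + 2*V*z (p(z, V) = 2*((z*V - 105) + V) = 2*((V*z - 105) + V) = 2*((-105 + V*z) + V) = 2*(-105 + V + V*z) = -210 + 2*V + 2*V*z)
p(-301, R) - 436852 = (-210 + 2*(-233) + 2*(-233)*(-301)) - 436852 = (-210 - 466 + 140266) - 436852 = 139590 - 436852 = -297262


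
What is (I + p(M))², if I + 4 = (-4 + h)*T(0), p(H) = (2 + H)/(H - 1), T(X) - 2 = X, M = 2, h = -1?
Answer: 100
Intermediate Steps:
T(X) = 2 + X
p(H) = (2 + H)/(-1 + H)
I = -14 (I = -4 + (-4 - 1)*(2 + 0) = -4 - 5*2 = -4 - 10 = -14)
(I + p(M))² = (-14 + (2 + 2)/(-1 + 2))² = (-14 + 4/1)² = (-14 + 1*4)² = (-14 + 4)² = (-10)² = 100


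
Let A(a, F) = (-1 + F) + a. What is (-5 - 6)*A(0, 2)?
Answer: -11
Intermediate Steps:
A(a, F) = -1 + F + a
(-5 - 6)*A(0, 2) = (-5 - 6)*(-1 + 2 + 0) = -11*1 = -11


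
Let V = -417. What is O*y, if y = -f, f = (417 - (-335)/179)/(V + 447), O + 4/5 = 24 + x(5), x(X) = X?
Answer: -1761983/4475 ≈ -393.74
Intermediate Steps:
O = 141/5 (O = -⅘ + (24 + 5) = -⅘ + 29 = 141/5 ≈ 28.200)
f = 37489/2685 (f = (417 - (-335)/179)/(-417 + 447) = (417 - (-335)/179)/30 = (417 - 1*(-335/179))*(1/30) = (417 + 335/179)*(1/30) = (74978/179)*(1/30) = 37489/2685 ≈ 13.962)
y = -37489/2685 (y = -1*37489/2685 = -37489/2685 ≈ -13.962)
O*y = (141/5)*(-37489/2685) = -1761983/4475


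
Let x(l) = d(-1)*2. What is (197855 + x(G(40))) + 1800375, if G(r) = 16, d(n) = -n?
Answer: 1998232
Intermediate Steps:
x(l) = 2 (x(l) = -1*(-1)*2 = 1*2 = 2)
(197855 + x(G(40))) + 1800375 = (197855 + 2) + 1800375 = 197857 + 1800375 = 1998232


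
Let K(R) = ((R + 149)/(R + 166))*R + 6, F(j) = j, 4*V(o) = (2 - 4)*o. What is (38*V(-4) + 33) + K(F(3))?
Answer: 19891/169 ≈ 117.70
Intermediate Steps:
V(o) = -o/2 (V(o) = ((2 - 4)*o)/4 = (-2*o)/4 = -o/2)
K(R) = 6 + R*(149 + R)/(166 + R) (K(R) = ((149 + R)/(166 + R))*R + 6 = R*(149 + R)/(166 + R) + 6 = 6 + R*(149 + R)/(166 + R))
(38*V(-4) + 33) + K(F(3)) = (38*(-1/2*(-4)) + 33) + (996 + 3**2 + 155*3)/(166 + 3) = (38*2 + 33) + (996 + 9 + 465)/169 = (76 + 33) + (1/169)*1470 = 109 + 1470/169 = 19891/169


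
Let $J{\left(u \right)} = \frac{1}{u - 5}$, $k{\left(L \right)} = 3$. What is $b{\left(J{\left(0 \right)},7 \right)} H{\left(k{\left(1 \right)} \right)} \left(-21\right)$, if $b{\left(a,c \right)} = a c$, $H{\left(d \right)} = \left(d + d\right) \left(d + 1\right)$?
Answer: $\frac{3528}{5} \approx 705.6$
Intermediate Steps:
$J{\left(u \right)} = \frac{1}{-5 + u}$
$H{\left(d \right)} = 2 d \left(1 + d\right)$
$b{\left(J{\left(0 \right)},7 \right)} H{\left(k{\left(1 \right)} \right)} \left(-21\right) = \frac{1}{-5 + 0} \cdot 7 \cdot 2 \cdot 3 \left(1 + 3\right) \left(-21\right) = \frac{1}{-5} \cdot 7 \cdot 2 \cdot 3 \cdot 4 \left(-21\right) = \left(- \frac{1}{5}\right) 7 \cdot 24 \left(-21\right) = \left(- \frac{7}{5}\right) 24 \left(-21\right) = \left(- \frac{168}{5}\right) \left(-21\right) = \frac{3528}{5}$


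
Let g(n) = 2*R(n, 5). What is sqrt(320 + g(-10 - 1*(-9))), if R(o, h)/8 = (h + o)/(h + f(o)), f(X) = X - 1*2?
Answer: 4*sqrt(22) ≈ 18.762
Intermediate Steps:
f(X) = -2 + X (f(X) = X - 2 = -2 + X)
R(o, h) = 8*(h + o)/(-2 + h + o) (R(o, h) = 8*((h + o)/(h + (-2 + o))) = 8*((h + o)/(-2 + h + o)) = 8*(h + o)/(-2 + h + o))
g(n) = 16*(5 + n)/(3 + n) (g(n) = 2*(8*(5 + n)/(-2 + 5 + n)) = 2*(8*(5 + n)/(3 + n)) = 16*(5 + n)/(3 + n))
sqrt(320 + g(-10 - 1*(-9))) = sqrt(320 + 16*(5 + (-10 - 1*(-9)))/(3 + (-10 - 1*(-9)))) = sqrt(320 + 16*(5 + (-10 + 9))/(3 + (-10 + 9))) = sqrt(320 + 16*(5 - 1)/(3 - 1)) = sqrt(320 + 16*4/2) = sqrt(320 + 16*(1/2)*4) = sqrt(320 + 32) = sqrt(352) = 4*sqrt(22)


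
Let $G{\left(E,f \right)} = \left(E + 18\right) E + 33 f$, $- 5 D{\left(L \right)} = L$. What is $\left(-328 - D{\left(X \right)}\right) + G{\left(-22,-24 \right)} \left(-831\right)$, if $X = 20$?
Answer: $584700$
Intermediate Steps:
$D{\left(L \right)} = - \frac{L}{5}$
$G{\left(E,f \right)} = 33 f + E \left(18 + E\right)$ ($G{\left(E,f \right)} = \left(18 + E\right) E + 33 f = E \left(18 + E\right) + 33 f = 33 f + E \left(18 + E\right)$)
$\left(-328 - D{\left(X \right)}\right) + G{\left(-22,-24 \right)} \left(-831\right) = \left(-328 - \left(- \frac{1}{5}\right) 20\right) + \left(\left(-22\right)^{2} + 18 \left(-22\right) + 33 \left(-24\right)\right) \left(-831\right) = \left(-328 - -4\right) + \left(484 - 396 - 792\right) \left(-831\right) = \left(-328 + 4\right) - -585024 = -324 + 585024 = 584700$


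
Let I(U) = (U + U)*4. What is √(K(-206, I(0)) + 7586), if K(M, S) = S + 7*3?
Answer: √7607 ≈ 87.218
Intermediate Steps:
I(U) = 8*U (I(U) = (2*U)*4 = 8*U)
K(M, S) = 21 + S (K(M, S) = S + 21 = 21 + S)
√(K(-206, I(0)) + 7586) = √((21 + 8*0) + 7586) = √((21 + 0) + 7586) = √(21 + 7586) = √7607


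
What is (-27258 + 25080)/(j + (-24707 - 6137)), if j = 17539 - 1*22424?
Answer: 2178/35729 ≈ 0.060959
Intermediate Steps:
j = -4885 (j = 17539 - 22424 = -4885)
(-27258 + 25080)/(j + (-24707 - 6137)) = (-27258 + 25080)/(-4885 + (-24707 - 6137)) = -2178/(-4885 - 30844) = -2178/(-35729) = -2178*(-1/35729) = 2178/35729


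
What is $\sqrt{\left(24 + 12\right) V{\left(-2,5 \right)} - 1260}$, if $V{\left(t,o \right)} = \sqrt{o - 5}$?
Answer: $6 i \sqrt{35} \approx 35.496 i$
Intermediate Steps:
$V{\left(t,o \right)} = \sqrt{-5 + o}$
$\sqrt{\left(24 + 12\right) V{\left(-2,5 \right)} - 1260} = \sqrt{\left(24 + 12\right) \sqrt{-5 + 5} - 1260} = \sqrt{36 \sqrt{0} - 1260} = \sqrt{36 \cdot 0 - 1260} = \sqrt{0 - 1260} = \sqrt{-1260} = 6 i \sqrt{35}$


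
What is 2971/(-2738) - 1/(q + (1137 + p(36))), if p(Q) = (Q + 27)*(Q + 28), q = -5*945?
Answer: -17863/16428 ≈ -1.0874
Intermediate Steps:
q = -4725
p(Q) = (27 + Q)*(28 + Q)
2971/(-2738) - 1/(q + (1137 + p(36))) = 2971/(-2738) - 1/(-4725 + (1137 + (756 + 36² + 55*36))) = 2971*(-1/2738) - 1/(-4725 + (1137 + (756 + 1296 + 1980))) = -2971/2738 - 1/(-4725 + (1137 + 4032)) = -2971/2738 - 1/(-4725 + 5169) = -2971/2738 - 1/444 = -17863/16428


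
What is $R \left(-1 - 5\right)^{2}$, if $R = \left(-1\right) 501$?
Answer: $-18036$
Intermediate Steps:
$R = -501$
$R \left(-1 - 5\right)^{2} = - 501 \left(-1 - 5\right)^{2} = - 501 \left(-6\right)^{2} = \left(-501\right) 36 = -18036$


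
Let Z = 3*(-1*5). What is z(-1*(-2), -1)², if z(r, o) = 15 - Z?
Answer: 900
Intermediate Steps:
Z = -15 (Z = 3*(-5) = -15)
z(r, o) = 30 (z(r, o) = 15 - 1*(-15) = 15 + 15 = 30)
z(-1*(-2), -1)² = 30² = 900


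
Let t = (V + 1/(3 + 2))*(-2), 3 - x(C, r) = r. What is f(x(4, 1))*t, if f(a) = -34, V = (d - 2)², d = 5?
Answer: 3128/5 ≈ 625.60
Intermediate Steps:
x(C, r) = 3 - r
V = 9 (V = (5 - 2)² = 3² = 9)
t = -92/5 (t = (9 + 1/(3 + 2))*(-2) = (9 + 1/5)*(-2) = (9 + ⅕)*(-2) = (46/5)*(-2) = -92/5 ≈ -18.400)
f(x(4, 1))*t = -34*(-92/5) = 3128/5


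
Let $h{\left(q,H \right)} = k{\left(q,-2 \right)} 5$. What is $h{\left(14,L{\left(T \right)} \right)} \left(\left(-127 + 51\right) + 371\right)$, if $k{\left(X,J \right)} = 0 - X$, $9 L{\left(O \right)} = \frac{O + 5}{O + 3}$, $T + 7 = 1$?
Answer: $-20650$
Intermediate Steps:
$T = -6$ ($T = -7 + 1 = -6$)
$L{\left(O \right)} = \frac{5 + O}{9 \left(3 + O\right)}$ ($L{\left(O \right)} = \frac{\left(O + 5\right) \frac{1}{O + 3}}{9} = \frac{\left(5 + O\right) \frac{1}{3 + O}}{9} = \frac{\frac{1}{3 + O} \left(5 + O\right)}{9} = \frac{5 + O}{9 \left(3 + O\right)}$)
$k{\left(X,J \right)} = - X$
$h{\left(q,H \right)} = - 5 q$ ($h{\left(q,H \right)} = - q 5 = - 5 q$)
$h{\left(14,L{\left(T \right)} \right)} \left(\left(-127 + 51\right) + 371\right) = \left(-5\right) 14 \left(\left(-127 + 51\right) + 371\right) = - 70 \left(-76 + 371\right) = \left(-70\right) 295 = -20650$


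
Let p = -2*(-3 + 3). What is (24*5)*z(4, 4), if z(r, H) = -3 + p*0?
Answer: -360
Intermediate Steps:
p = 0 (p = -2*0 = 0)
z(r, H) = -3 (z(r, H) = -3 + 0*0 = -3 + 0 = -3)
(24*5)*z(4, 4) = (24*5)*(-3) = 120*(-3) = -360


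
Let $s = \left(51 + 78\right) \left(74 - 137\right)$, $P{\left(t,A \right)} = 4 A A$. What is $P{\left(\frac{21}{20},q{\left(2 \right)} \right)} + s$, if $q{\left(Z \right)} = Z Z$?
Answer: $-8063$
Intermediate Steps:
$q{\left(Z \right)} = Z^{2}$
$P{\left(t,A \right)} = 4 A^{2}$
$s = -8127$ ($s = 129 \left(-63\right) = -8127$)
$P{\left(\frac{21}{20},q{\left(2 \right)} \right)} + s = 4 \left(2^{2}\right)^{2} - 8127 = 4 \cdot 4^{2} - 8127 = 4 \cdot 16 - 8127 = 64 - 8127 = -8063$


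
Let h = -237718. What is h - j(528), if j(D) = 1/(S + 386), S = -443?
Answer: -13549925/57 ≈ -2.3772e+5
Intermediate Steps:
j(D) = -1/57 (j(D) = 1/(-443 + 386) = 1/(-57) = -1/57)
h - j(528) = -237718 - 1*(-1/57) = -237718 + 1/57 = -13549925/57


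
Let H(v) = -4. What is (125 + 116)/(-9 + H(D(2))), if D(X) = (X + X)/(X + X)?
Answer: -241/13 ≈ -18.538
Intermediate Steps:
D(X) = 1 (D(X) = (2*X)/((2*X)) = (2*X)*(1/(2*X)) = 1)
(125 + 116)/(-9 + H(D(2))) = (125 + 116)/(-9 - 4) = 241/(-13) = -1/13*241 = -241/13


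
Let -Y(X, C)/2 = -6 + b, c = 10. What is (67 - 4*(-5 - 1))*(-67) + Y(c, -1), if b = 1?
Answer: -6087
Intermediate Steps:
Y(X, C) = 10 (Y(X, C) = -2*(-6 + 1) = -2*(-5) = 10)
(67 - 4*(-5 - 1))*(-67) + Y(c, -1) = (67 - 4*(-5 - 1))*(-67) + 10 = (67 - 4*(-6))*(-67) + 10 = (67 - 1*(-24))*(-67) + 10 = (67 + 24)*(-67) + 10 = 91*(-67) + 10 = -6097 + 10 = -6087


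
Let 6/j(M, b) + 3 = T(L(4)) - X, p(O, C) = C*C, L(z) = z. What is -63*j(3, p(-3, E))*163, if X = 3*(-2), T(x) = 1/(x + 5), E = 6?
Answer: -39609/2 ≈ -19805.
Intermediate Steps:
T(x) = 1/(5 + x)
X = -6
p(O, C) = C²
j(M, b) = 27/14 (j(M, b) = 6/(-3 + (1/(5 + 4) - 1*(-6))) = 6/(-3 + (1/9 + 6)) = 6/(-3 + (⅑ + 6)) = 6/(-3 + 55/9) = 6/(28/9) = 6*(9/28) = 27/14)
-63*j(3, p(-3, E))*163 = -63*27/14*163 = -243/2*163 = -39609/2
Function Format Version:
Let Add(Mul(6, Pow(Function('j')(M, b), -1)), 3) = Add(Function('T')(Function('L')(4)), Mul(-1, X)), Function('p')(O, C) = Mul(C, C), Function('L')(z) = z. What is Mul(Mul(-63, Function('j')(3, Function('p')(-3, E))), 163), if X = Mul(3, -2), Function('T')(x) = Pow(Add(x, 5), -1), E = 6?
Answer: Rational(-39609, 2) ≈ -19805.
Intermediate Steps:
Function('T')(x) = Pow(Add(5, x), -1)
X = -6
Function('p')(O, C) = Pow(C, 2)
Function('j')(M, b) = Rational(27, 14) (Function('j')(M, b) = Mul(6, Pow(Add(-3, Add(Pow(Add(5, 4), -1), Mul(-1, -6))), -1)) = Mul(6, Pow(Add(-3, Add(Pow(9, -1), 6)), -1)) = Mul(6, Pow(Add(-3, Add(Rational(1, 9), 6)), -1)) = Mul(6, Pow(Add(-3, Rational(55, 9)), -1)) = Mul(6, Pow(Rational(28, 9), -1)) = Mul(6, Rational(9, 28)) = Rational(27, 14))
Mul(Mul(-63, Function('j')(3, Function('p')(-3, E))), 163) = Mul(Mul(-63, Rational(27, 14)), 163) = Mul(Rational(-243, 2), 163) = Rational(-39609, 2)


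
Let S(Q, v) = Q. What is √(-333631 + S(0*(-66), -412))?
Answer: I*√333631 ≈ 577.61*I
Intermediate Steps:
√(-333631 + S(0*(-66), -412)) = √(-333631 + 0*(-66)) = √(-333631 + 0) = √(-333631) = I*√333631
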